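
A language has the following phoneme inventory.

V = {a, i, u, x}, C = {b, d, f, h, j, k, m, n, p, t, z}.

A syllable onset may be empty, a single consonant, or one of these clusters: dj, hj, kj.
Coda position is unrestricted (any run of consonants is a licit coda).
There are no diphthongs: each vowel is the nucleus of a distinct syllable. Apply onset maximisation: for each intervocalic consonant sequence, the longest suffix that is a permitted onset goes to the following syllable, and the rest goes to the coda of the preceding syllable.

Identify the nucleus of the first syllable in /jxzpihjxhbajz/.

x

Nuclei (vowels): x, i, x, a → 4 syllables.
The first nucleus (vowel 1 from the left) is /x/.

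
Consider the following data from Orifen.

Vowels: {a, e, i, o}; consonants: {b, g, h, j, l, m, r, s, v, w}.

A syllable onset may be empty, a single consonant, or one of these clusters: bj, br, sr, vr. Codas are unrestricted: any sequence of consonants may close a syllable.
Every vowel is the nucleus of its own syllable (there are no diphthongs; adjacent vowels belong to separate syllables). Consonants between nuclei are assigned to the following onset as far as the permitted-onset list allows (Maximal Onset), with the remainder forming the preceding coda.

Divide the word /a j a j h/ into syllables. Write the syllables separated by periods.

a.jajh

The vowels are a, a — 2 nuclei, so 2 syllables.
V1 /a/ – V2 /a/: just /j/ — single C goes to the following onset.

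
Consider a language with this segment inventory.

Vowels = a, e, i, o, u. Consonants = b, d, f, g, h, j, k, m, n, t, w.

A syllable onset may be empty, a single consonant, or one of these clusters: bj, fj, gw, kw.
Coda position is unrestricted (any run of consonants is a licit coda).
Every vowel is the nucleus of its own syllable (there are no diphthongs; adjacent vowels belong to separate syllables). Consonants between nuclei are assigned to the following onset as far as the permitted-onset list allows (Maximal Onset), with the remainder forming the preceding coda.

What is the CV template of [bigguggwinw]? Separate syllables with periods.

CVC.CVC.CCVCC

Vowels present: i, u, i; each is a nucleus, giving 3 syllables.
σ1/σ2 boundary: /gg/; trying suffixes from longest down, /g/ is the first permitted one, so coda /g/ | onset /g/.
σ2/σ3 boundary: /ggw/; trying suffixes from longest down, /gw/ is the first permitted one, so coda /g/ | onset /gw/.
Result: big.gug.gwinw.
Mapping each syllable to C/V: /big/ → CVC, /gug/ → CVC, /gwinw/ → CCVCC.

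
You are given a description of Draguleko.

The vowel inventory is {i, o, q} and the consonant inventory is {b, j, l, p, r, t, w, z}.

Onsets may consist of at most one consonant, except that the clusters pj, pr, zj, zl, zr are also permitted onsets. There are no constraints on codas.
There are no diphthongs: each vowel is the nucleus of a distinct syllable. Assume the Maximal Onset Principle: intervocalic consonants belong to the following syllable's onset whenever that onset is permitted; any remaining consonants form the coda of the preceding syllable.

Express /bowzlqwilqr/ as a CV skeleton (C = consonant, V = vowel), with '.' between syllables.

CVC.CCV.CV.CVC

Nuclei (vowels): o, q, i, q → 4 syllables.
σ1/σ2 boundary: /wzl/ — longest licit onset from the right is /zl/, leaving /w/ as coda.
σ2/σ3 boundary: /w/ → onset of the next syllable (single consonants are always licit onsets).
σ3/σ4 boundary: /l/ is a single consonant, so it becomes the next onset.
Putting it together: bow.zlq.wi.lqr.
Mapping each syllable to C/V: /bow/ → CVC, /zlq/ → CCV, /wi/ → CV, /lqr/ → CVC.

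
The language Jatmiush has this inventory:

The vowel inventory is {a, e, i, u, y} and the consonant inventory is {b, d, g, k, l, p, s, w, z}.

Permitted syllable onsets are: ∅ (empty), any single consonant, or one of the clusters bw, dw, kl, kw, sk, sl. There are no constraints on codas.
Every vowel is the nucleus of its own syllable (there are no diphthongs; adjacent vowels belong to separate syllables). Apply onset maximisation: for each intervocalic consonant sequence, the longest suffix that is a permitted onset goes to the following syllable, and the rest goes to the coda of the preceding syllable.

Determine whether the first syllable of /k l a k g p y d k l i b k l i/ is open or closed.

Vowels present: a, y, i, i; each is a nucleus, giving 4 syllables.
/a…y/ gap (V1→V2): /kgp/ splits as /kg/ + /p/ (/p/ is the longest suffix that is a licit onset).
/y…i/ gap (V2→V3): /dkl/ splits as /d/ + /kl/ (/kl/ is the longest suffix that is a licit onset).
/i…i/ gap (V3→V4): /bkl/ splits as /b/ + /kl/ (/kl/ is the longest suffix that is a licit onset).
Syllabification: klakg.pyd.klib.kli.
Syllable 1 is /klakg/ with coda /kg/, so it is closed.

closed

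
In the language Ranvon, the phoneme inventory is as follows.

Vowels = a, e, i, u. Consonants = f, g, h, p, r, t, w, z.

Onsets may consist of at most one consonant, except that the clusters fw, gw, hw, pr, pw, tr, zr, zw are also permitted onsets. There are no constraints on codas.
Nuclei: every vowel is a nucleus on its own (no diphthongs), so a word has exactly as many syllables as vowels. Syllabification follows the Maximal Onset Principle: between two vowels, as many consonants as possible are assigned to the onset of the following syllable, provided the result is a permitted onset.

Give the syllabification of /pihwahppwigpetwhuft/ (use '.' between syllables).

The vowels are i, a, i, e, u — 5 nuclei, so 5 syllables.
V1 /i/ – V2 /a/: /hw/ is a licit onset in full, so it all attaches to the next syllable.
V2 /a/ – V3 /i/: /hppw/; trying suffixes from longest down, /pw/ is the first permitted one, so coda /hp/ | onset /pw/.
V3 /i/ – V4 /e/: /gp/ splits as /g/ + /p/ (/p/ is the longest suffix that is a licit onset).
V4 /e/ – V5 /u/: /twh/ — longest licit onset from the right is /h/, leaving /tw/ as coda.

pi.hwahp.pwig.petw.huft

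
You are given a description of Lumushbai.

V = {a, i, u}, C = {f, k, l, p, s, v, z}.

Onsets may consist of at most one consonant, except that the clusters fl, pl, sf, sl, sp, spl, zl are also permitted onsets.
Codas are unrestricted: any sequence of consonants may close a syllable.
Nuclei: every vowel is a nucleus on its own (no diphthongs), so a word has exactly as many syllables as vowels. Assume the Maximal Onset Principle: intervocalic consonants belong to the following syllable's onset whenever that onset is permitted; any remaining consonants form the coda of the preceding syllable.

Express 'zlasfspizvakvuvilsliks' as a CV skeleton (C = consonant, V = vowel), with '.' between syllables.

Nuclei (vowels): a, i, a, u, i, i → 6 syllables.
σ1/σ2 boundary: /sfsp/ — longest licit onset from the right is /sp/, leaving /sf/ as coda.
σ2/σ3 boundary: /zv/; trying suffixes from longest down, /v/ is the first permitted one, so coda /z/ | onset /v/.
σ3/σ4 boundary: /kv/ splits as /k/ + /v/ (/v/ is the longest suffix that is a licit onset).
σ4/σ5 boundary: just /v/ — single C goes to the following onset.
σ5/σ6 boundary: /lsl/ splits as /l/ + /sl/ (/sl/ is the longest suffix that is a licit onset).
Result: zlasf.spiz.vak.vu.vil.sliks.
Mapping each syllable to C/V: /zlasf/ → CCVCC, /spiz/ → CCVC, /vak/ → CVC, /vu/ → CV, /vil/ → CVC, /sliks/ → CCVCC.

CCVCC.CCVC.CVC.CV.CVC.CCVCC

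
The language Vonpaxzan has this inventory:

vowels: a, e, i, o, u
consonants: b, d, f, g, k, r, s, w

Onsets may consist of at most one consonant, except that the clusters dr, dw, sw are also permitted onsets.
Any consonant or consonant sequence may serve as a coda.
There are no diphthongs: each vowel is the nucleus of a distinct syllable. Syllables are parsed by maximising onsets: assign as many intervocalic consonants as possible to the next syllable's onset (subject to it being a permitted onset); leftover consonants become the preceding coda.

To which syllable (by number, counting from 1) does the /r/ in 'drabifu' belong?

1

Vowels present: a, i, u; each is a nucleus, giving 3 syllables.
/a…i/ gap (V1→V2): just /b/ — single C goes to the following onset.
/i…u/ gap (V2→V3): /f/ → onset of the next syllable (single consonants are always licit onsets).
Syllabification: dra.bi.fu.
The /r/ is in the onset of syllable 1 (/dra/).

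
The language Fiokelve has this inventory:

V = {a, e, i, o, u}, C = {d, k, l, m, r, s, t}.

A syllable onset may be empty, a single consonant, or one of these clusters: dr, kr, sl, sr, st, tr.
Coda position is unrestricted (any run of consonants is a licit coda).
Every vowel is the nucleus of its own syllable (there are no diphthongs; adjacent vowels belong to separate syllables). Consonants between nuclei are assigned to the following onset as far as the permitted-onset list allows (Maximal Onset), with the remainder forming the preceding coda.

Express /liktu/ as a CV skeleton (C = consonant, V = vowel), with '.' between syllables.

Nuclei (vowels): i, u → 2 syllables.
σ1/σ2 boundary: cluster /kt/ — the longest permitted-onset suffix is /t/; onset = /t/, preceding coda = /k/.
Result: lik.tu.
Mapping each syllable to C/V: /lik/ → CVC, /tu/ → CV.

CVC.CV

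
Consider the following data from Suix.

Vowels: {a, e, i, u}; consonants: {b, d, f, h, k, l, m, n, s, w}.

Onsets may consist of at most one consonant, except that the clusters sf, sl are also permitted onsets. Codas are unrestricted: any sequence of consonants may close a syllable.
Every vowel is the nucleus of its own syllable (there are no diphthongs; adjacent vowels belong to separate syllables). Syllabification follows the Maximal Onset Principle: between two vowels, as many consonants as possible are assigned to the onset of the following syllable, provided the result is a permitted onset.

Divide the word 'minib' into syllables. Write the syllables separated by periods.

mi.nib

Nuclei (vowels): i, i → 2 syllables.
σ1/σ2 boundary: just /n/ — single C goes to the following onset.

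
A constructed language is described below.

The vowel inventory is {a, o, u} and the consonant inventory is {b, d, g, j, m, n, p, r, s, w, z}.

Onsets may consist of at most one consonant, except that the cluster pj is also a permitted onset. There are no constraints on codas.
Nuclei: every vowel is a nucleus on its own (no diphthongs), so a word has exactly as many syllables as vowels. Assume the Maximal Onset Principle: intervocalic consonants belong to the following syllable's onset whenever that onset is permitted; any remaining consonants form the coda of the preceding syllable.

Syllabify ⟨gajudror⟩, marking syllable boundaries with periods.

ga.jud.ror

Vowels present: a, u, o; each is a nucleus, giving 3 syllables.
Between /a/ (V1) and /u/ (V2): just /j/ — single C goes to the following onset.
Between /u/ (V2) and /o/ (V3): cluster /dr/ — the longest permitted-onset suffix is /r/; onset = /r/, preceding coda = /d/.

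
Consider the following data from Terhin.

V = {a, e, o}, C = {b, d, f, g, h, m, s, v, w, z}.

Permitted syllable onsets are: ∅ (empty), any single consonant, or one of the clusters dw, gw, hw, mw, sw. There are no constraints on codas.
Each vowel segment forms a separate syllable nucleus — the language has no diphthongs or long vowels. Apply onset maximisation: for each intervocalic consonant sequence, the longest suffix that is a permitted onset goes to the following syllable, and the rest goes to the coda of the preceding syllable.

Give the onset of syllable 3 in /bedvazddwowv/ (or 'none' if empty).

Nuclei (vowels): e, a, o → 3 syllables.
σ1/σ2 boundary: cluster /dv/ — the longest permitted-onset suffix is /v/; onset = /v/, preceding coda = /d/.
σ2/σ3 boundary: /zddw/ splits as /zd/ + /dw/ (/dw/ is the longest suffix that is a licit onset).
Result: bed.vazd.dwowv.
Syllable 3 is /dwowv/: onset /dw/, nucleus /o/, coda /wv/.

dw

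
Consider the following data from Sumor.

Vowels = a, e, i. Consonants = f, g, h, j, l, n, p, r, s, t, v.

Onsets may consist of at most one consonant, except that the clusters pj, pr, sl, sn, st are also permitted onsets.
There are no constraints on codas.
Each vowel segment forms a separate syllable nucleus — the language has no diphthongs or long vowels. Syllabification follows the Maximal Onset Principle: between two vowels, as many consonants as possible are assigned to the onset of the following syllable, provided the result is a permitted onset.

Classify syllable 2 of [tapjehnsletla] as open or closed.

closed

Vowels present: a, e, e, a; each is a nucleus, giving 4 syllables.
σ1/σ2 boundary: /pj/ is a licit onset in full, so it all attaches to the next syllable.
σ2/σ3 boundary: /hnsl/ — longest licit onset from the right is /sl/, leaving /hn/ as coda.
σ3/σ4 boundary: /tl/ — longest licit onset from the right is /l/, leaving /t/ as coda.
Syllabification: ta.pjehn.slet.la.
Syllable 2 is /pjehn/ with coda /hn/, so it is closed.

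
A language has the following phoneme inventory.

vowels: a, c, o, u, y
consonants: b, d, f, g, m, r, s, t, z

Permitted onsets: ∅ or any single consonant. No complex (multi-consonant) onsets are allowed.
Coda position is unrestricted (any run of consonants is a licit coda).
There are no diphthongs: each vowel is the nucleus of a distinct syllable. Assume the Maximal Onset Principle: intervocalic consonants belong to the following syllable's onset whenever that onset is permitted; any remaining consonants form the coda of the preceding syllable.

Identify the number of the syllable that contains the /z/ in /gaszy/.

Nuclei (vowels): a, y → 2 syllables.
Between /a/ (V1) and /y/ (V2): /sz/; trying suffixes from longest down, /z/ is the first permitted one, so coda /s/ | onset /z/.
So the parse is gas.zy.
The /z/ is in the onset of syllable 2 (/zy/).

2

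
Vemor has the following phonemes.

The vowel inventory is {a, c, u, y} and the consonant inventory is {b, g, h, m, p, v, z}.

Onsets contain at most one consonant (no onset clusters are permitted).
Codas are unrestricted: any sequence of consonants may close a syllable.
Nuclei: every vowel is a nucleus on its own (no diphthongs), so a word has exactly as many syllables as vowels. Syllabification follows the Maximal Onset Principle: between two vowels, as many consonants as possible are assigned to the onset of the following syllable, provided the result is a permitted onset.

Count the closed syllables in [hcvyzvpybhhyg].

3

Nuclei (vowels): c, y, y, y → 4 syllables.
σ1/σ2 boundary: just /v/ — single C goes to the following onset.
σ2/σ3 boundary: cluster /zvp/ — the longest permitted-onset suffix is /p/; onset = /p/, preceding coda = /zv/.
σ3/σ4 boundary: /bhh/ splits as /bh/ + /h/ (/h/ is the longest suffix that is a licit onset).
So the parse is hc.vyzv.pybh.hyg.
Classifying each syllable: /hc/ (open), /vyzv/ (closed), /pybh/ (closed), /hyg/ (closed).
Closed syllables: 3.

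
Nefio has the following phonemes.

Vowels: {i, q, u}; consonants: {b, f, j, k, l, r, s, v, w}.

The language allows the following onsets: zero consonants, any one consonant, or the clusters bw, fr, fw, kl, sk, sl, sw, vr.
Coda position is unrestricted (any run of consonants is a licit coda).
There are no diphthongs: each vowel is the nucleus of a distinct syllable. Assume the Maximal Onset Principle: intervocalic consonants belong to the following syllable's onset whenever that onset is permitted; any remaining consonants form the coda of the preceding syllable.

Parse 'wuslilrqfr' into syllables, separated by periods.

wu.slil.rqfr

The vowels are u, i, q — 3 nuclei, so 3 syllables.
Between /u/ (V1) and /i/ (V2): /sl/ — entire cluster is a permitted onset → onset /sl/, coda ∅.
Between /i/ (V2) and /q/ (V3): cluster /lr/ — the longest permitted-onset suffix is /r/; onset = /r/, preceding coda = /l/.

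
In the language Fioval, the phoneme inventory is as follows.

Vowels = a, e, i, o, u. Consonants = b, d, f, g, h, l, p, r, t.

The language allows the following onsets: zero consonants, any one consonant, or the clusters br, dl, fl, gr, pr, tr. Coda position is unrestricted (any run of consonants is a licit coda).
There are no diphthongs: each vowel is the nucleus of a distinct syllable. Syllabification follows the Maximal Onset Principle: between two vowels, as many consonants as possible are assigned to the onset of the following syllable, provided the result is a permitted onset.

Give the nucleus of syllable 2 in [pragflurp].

Nuclei (vowels): a, u → 2 syllables.
The second nucleus (vowel 2 from the left) is /u/.

u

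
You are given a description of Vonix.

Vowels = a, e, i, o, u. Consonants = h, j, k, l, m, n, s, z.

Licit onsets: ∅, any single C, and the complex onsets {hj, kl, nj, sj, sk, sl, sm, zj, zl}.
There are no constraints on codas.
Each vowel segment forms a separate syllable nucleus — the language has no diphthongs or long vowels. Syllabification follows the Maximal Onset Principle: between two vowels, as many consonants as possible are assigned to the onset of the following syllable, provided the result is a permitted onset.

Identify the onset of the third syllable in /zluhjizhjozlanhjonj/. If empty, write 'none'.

hj

The vowels are u, i, o, a, o — 5 nuclei, so 5 syllables.
Between /u/ (V1) and /i/ (V2): /hj/ is a licit onset in full, so it all attaches to the next syllable.
Between /i/ (V2) and /o/ (V3): /zhj/; trying suffixes from longest down, /hj/ is the first permitted one, so coda /z/ | onset /hj/.
Between /o/ (V3) and /a/ (V4): /zl/ is a licit onset in full, so it all attaches to the next syllable.
Between /a/ (V4) and /o/ (V5): /nhj/ splits as /n/ + /hj/ (/hj/ is the longest suffix that is a licit onset).
Syllabification: zlu.hjiz.hjo.zlan.hjonj.
Syllable 3 is /hjo/: onset /hj/, nucleus /o/, coda ∅.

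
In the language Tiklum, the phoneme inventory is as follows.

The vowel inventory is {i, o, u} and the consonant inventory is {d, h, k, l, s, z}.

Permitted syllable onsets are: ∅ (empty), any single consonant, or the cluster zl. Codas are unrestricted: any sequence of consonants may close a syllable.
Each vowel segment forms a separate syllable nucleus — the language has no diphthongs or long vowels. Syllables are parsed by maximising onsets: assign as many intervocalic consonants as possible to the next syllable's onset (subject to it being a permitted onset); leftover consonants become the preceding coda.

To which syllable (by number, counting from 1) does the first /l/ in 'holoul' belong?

2

Nuclei (vowels): o, o, u → 3 syllables.
/o…o/ gap (V1→V2): /l/ is a single consonant, so it becomes the next onset.
/o…u/ gap (V2→V3): hiatus — the boundary sits between the two vowels.
Putting it together: ho.lo.ul.
The first /l/ is in the onset of syllable 2 (/lo/).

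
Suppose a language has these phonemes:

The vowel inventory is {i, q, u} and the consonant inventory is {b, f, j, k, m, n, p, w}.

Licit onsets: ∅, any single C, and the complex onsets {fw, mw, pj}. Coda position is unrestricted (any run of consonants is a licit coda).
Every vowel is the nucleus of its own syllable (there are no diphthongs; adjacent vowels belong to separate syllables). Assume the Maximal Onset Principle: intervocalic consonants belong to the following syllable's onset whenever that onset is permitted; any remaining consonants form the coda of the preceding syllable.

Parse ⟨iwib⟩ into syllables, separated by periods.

i.wib

The vowels are i, i — 2 nuclei, so 2 syllables.
/i…i/ gap (V1→V2): /w/ → onset of the next syllable (single consonants are always licit onsets).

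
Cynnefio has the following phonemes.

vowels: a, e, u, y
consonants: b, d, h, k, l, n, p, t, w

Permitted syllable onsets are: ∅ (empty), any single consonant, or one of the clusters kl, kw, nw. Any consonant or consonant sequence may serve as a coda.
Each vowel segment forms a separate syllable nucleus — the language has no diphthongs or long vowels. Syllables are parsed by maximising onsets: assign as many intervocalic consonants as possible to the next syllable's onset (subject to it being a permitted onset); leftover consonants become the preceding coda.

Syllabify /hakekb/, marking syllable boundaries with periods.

The vowels are a, e — 2 nuclei, so 2 syllables.
/a…e/ gap (V1→V2): /k/ is a single consonant, so it becomes the next onset.

ha.kekb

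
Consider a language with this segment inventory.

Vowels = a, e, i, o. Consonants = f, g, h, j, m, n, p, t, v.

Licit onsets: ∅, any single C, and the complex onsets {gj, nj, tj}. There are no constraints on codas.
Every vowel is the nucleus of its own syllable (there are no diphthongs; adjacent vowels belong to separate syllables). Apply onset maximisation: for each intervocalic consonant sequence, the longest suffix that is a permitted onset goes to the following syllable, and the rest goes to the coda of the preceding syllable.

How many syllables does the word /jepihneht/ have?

3

The vowels are e, i, e — 3 nuclei, so 3 syllables.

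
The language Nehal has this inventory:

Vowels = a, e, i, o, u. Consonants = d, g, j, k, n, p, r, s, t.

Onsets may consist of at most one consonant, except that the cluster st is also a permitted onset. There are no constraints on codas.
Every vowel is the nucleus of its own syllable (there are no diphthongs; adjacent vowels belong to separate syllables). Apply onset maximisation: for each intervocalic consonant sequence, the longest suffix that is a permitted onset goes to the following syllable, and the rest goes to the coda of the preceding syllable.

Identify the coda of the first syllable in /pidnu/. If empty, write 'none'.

d

The vowels are i, u — 2 nuclei, so 2 syllables.
σ1/σ2 boundary: /dn/; trying suffixes from longest down, /n/ is the first permitted one, so coda /d/ | onset /n/.
Syllabification: pid.nu.
Syllable 1 is /pid/: onset /p/, nucleus /i/, coda /d/.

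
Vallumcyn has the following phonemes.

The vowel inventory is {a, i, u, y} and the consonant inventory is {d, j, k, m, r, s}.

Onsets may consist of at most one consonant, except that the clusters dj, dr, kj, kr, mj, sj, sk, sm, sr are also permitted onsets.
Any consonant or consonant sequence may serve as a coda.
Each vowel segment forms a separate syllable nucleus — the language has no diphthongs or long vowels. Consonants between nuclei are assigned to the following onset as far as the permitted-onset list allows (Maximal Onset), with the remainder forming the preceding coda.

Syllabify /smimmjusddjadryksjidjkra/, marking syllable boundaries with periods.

smim.mjusd.dja.dryk.sjidj.kra

Vowels present: i, u, a, y, i, a; each is a nucleus, giving 6 syllables.
V1 /i/ – V2 /u/: /mmj/ splits as /m/ + /mj/ (/mj/ is the longest suffix that is a licit onset).
V2 /u/ – V3 /a/: /sddj/; trying suffixes from longest down, /dj/ is the first permitted one, so coda /sd/ | onset /dj/.
V3 /a/ – V4 /y/: /dr/ — entire cluster is a permitted onset → onset /dr/, coda ∅.
V4 /y/ – V5 /i/: /ksj/ splits as /k/ + /sj/ (/sj/ is the longest suffix that is a licit onset).
V5 /i/ – V6 /a/: cluster /djkr/ — the longest permitted-onset suffix is /kr/; onset = /kr/, preceding coda = /dj/.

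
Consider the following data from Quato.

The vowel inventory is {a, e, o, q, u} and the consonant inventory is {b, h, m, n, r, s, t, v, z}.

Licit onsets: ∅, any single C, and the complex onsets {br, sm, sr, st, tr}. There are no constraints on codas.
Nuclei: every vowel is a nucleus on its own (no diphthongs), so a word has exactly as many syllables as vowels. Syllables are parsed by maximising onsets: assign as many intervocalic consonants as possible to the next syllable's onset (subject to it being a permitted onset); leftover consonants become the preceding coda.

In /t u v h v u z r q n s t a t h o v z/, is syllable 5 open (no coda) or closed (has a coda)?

closed

Vowels present: u, u, q, a, o; each is a nucleus, giving 5 syllables.
V1 /u/ – V2 /u/: /vhv/ splits as /vh/ + /v/ (/v/ is the longest suffix that is a licit onset).
V2 /u/ – V3 /q/: /zr/ splits as /z/ + /r/ (/r/ is the longest suffix that is a licit onset).
V3 /q/ – V4 /a/: /nst/ splits as /n/ + /st/ (/st/ is the longest suffix that is a licit onset).
V4 /a/ – V5 /o/: /th/ — longest licit onset from the right is /h/, leaving /t/ as coda.
So the parse is tuvh.vuz.rqn.stat.hovz.
Syllable 5 is /hovz/ with coda /vz/, so it is closed.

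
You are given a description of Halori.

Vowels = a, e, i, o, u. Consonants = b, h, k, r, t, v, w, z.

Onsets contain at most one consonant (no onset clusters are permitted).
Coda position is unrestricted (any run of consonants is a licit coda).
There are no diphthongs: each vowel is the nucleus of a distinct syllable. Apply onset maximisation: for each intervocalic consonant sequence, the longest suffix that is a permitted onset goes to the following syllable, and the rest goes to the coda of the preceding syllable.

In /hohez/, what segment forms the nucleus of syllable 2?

e

Vowels present: o, e; each is a nucleus, giving 2 syllables.
The second nucleus (vowel 2 from the left) is /e/.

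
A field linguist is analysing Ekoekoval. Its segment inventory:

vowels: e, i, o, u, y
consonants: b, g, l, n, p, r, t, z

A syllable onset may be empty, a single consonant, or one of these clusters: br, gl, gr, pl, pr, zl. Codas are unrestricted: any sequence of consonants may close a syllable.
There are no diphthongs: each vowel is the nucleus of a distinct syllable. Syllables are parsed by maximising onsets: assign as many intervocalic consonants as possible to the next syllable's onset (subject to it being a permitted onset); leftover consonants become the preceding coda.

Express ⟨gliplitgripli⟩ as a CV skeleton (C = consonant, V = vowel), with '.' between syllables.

Nuclei (vowels): i, i, i, i → 4 syllables.
V1 /i/ – V2 /i/: /pl/ — entire cluster is a permitted onset → onset /pl/, coda ∅.
V2 /i/ – V3 /i/: cluster /tgr/ — the longest permitted-onset suffix is /gr/; onset = /gr/, preceding coda = /t/.
V3 /i/ – V4 /i/: cluster /pl/ — /pl/ is itself a permitted onset, so the whole cluster goes right; preceding coda = ∅.
Putting it together: gli.plit.gri.pli.
Mapping each syllable to C/V: /gli/ → CCV, /plit/ → CCVC, /gri/ → CCV, /pli/ → CCV.

CCV.CCVC.CCV.CCV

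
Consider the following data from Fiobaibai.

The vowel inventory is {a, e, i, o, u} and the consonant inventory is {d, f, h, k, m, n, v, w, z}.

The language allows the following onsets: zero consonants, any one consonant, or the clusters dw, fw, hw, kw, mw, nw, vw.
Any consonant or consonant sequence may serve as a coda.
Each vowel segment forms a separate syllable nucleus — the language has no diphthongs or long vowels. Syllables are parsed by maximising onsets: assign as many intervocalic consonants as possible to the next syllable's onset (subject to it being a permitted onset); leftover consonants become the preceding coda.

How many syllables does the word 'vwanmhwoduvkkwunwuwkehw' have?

6

Vowels present: a, o, u, u, u, e; each is a nucleus, giving 6 syllables.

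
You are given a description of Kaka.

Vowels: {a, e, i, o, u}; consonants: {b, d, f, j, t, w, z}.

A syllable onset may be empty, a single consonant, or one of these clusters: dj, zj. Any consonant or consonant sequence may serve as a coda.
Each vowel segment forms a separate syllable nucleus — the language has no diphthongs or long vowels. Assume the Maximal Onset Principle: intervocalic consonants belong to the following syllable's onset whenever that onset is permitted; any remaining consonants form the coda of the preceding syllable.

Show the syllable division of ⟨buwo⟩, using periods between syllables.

The vowels are u, o — 2 nuclei, so 2 syllables.
σ1/σ2 boundary: /w/ is a single consonant, so it becomes the next onset.

bu.wo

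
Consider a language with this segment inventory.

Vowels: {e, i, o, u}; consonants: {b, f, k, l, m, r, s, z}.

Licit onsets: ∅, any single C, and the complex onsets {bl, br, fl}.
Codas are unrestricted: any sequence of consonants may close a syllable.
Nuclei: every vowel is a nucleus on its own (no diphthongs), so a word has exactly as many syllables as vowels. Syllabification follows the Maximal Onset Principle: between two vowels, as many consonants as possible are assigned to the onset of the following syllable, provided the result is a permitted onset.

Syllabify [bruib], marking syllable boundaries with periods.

bru.ib

Nuclei (vowels): u, i → 2 syllables.
Between /u/ (V1) and /i/ (V2): no consonants, so the boundary falls immediately after /u/.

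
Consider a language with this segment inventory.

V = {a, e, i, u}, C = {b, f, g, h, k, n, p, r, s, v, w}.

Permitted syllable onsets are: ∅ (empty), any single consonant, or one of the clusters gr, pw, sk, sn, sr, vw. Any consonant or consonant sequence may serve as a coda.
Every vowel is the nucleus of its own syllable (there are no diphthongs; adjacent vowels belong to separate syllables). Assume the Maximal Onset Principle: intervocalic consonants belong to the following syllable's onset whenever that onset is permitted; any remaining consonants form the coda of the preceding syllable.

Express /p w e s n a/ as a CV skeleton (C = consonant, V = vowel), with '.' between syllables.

CCV.CCV

Nuclei (vowels): e, a → 2 syllables.
/e…a/ gap (V1→V2): cluster /sn/ — /sn/ is itself a permitted onset, so the whole cluster goes right; preceding coda = ∅.
So the parse is pwe.sna.
Mapping each syllable to C/V: /pwe/ → CCV, /sna/ → CCV.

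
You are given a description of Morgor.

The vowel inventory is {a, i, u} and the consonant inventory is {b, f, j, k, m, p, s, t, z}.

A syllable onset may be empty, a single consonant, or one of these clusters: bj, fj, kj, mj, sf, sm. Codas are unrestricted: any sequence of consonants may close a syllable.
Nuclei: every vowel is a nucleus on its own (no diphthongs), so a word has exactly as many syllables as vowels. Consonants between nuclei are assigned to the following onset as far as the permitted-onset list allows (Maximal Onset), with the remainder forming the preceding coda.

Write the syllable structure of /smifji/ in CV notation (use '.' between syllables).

CCV.CCV

The vowels are i, i — 2 nuclei, so 2 syllables.
V1 /i/ – V2 /i/: cluster /fj/ — /fj/ is itself a permitted onset, so the whole cluster goes right; preceding coda = ∅.
Syllabification: smi.fji.
Mapping each syllable to C/V: /smi/ → CCV, /fji/ → CCV.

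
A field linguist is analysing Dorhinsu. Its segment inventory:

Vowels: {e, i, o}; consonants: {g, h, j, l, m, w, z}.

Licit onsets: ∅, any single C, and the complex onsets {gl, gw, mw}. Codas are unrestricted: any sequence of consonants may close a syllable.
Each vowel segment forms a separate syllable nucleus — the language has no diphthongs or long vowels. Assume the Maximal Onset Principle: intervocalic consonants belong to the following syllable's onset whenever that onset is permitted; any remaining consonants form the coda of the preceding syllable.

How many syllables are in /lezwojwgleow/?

4

The vowels are e, o, e, o — 4 nuclei, so 4 syllables.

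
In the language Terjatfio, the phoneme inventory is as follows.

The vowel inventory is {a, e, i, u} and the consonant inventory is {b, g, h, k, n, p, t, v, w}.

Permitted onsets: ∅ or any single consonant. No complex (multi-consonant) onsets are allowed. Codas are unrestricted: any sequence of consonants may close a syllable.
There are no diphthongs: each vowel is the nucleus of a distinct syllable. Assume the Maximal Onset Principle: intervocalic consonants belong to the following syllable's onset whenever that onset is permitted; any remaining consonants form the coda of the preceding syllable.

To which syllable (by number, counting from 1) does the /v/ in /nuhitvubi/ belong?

3

The vowels are u, i, u, i — 4 nuclei, so 4 syllables.
/u…i/ gap (V1→V2): just /h/ — single C goes to the following onset.
/i…u/ gap (V2→V3): /tv/ — longest licit onset from the right is /v/, leaving /t/ as coda.
/u…i/ gap (V3→V4): /b/ is a single consonant, so it becomes the next onset.
Putting it together: nu.hit.vu.bi.
The /v/ is in the onset of syllable 3 (/vu/).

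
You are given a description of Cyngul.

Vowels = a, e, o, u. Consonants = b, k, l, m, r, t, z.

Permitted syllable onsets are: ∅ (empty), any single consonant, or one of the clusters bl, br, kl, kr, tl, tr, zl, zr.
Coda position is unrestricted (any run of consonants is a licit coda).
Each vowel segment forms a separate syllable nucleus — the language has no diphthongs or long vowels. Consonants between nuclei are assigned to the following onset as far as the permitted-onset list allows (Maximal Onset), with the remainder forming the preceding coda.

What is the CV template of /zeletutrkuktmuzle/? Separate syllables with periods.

Nuclei (vowels): e, e, u, u, u, e → 6 syllables.
V1 /e/ – V2 /e/: /l/ → onset of the next syllable (single consonants are always licit onsets).
V2 /e/ – V3 /u/: /t/ is a single consonant, so it becomes the next onset.
V3 /u/ – V4 /u/: cluster /trk/ — the longest permitted-onset suffix is /k/; onset = /k/, preceding coda = /tr/.
V4 /u/ – V5 /u/: /ktm/ splits as /kt/ + /m/ (/m/ is the longest suffix that is a licit onset).
V5 /u/ – V6 /e/: cluster /zl/ — /zl/ is itself a permitted onset, so the whole cluster goes right; preceding coda = ∅.
So the parse is ze.le.tutr.kukt.mu.zle.
Mapping each syllable to C/V: /ze/ → CV, /le/ → CV, /tutr/ → CVCC, /kukt/ → CVCC, /mu/ → CV, /zle/ → CCV.

CV.CV.CVCC.CVCC.CV.CCV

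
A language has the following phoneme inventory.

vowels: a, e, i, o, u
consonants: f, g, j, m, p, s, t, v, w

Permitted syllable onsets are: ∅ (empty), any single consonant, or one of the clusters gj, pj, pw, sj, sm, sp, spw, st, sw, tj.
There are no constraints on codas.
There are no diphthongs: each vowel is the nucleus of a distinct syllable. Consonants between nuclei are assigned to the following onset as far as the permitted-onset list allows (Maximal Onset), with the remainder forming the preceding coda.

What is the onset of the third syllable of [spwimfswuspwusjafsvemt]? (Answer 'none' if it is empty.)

spw

Nuclei (vowels): i, u, u, a, e → 5 syllables.
σ1/σ2 boundary: /mfsw/; trying suffixes from longest down, /sw/ is the first permitted one, so coda /mf/ | onset /sw/.
σ2/σ3 boundary: /spw/ is a licit onset in full, so it all attaches to the next syllable.
σ3/σ4 boundary: /sj/ — entire cluster is a permitted onset → onset /sj/, coda ∅.
σ4/σ5 boundary: /fsv/ — longest licit onset from the right is /v/, leaving /fs/ as coda.
So the parse is spwimf.swu.spwu.sjafs.vemt.
Syllable 3 is /spwu/: onset /spw/, nucleus /u/, coda ∅.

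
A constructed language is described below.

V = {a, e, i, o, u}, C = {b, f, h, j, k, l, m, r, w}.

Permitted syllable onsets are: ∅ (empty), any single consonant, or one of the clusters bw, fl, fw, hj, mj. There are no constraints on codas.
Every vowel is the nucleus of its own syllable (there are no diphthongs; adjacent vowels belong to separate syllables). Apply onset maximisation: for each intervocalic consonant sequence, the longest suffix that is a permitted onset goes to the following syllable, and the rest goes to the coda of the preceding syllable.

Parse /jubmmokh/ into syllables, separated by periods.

jubm.mokh

Nuclei (vowels): u, o → 2 syllables.
/u…o/ gap (V1→V2): /bmm/ — longest licit onset from the right is /m/, leaving /bm/ as coda.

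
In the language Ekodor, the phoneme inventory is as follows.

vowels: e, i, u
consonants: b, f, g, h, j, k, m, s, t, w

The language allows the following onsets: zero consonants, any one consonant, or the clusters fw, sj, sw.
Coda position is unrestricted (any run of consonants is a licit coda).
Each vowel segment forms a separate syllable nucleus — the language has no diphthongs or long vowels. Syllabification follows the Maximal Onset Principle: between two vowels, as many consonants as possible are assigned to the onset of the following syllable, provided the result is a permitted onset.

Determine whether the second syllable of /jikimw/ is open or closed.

closed

Nuclei (vowels): i, i → 2 syllables.
Between /i/ (V1) and /i/ (V2): just /k/ — single C goes to the following onset.
Result: ji.kimw.
Syllable 2 is /kimw/ with coda /mw/, so it is closed.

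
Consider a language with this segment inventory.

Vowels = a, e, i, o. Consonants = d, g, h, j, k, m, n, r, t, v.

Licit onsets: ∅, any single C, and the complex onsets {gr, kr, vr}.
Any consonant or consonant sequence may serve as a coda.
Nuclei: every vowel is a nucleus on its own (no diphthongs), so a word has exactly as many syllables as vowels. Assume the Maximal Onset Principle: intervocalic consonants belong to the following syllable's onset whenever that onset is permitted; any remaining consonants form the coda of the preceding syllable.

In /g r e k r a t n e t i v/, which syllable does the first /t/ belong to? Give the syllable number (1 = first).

2

The vowels are e, a, e, i — 4 nuclei, so 4 syllables.
σ1/σ2 boundary: /kr/ — entire cluster is a permitted onset → onset /kr/, coda ∅.
σ2/σ3 boundary: /tn/ splits as /t/ + /n/ (/n/ is the longest suffix that is a licit onset).
σ3/σ4 boundary: /t/ → onset of the next syllable (single consonants are always licit onsets).
Result: gre.krat.ne.tiv.
The first /t/ is in the coda of syllable 2 (/krat/).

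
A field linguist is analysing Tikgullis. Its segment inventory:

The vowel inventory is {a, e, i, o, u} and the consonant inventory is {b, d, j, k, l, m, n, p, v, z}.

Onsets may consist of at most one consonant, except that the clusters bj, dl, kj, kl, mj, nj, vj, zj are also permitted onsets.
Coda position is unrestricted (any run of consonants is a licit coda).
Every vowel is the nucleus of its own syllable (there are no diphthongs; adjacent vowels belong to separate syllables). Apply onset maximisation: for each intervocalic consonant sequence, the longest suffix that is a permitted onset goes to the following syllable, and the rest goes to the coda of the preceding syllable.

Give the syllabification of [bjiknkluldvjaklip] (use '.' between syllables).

Vowels present: i, u, a, i; each is a nucleus, giving 4 syllables.
/i…u/ gap (V1→V2): /knkl/; trying suffixes from longest down, /kl/ is the first permitted one, so coda /kn/ | onset /kl/.
/u…a/ gap (V2→V3): cluster /ldvj/ — the longest permitted-onset suffix is /vj/; onset = /vj/, preceding coda = /ld/.
/a…i/ gap (V3→V4): cluster /kl/ — /kl/ is itself a permitted onset, so the whole cluster goes right; preceding coda = ∅.

bjikn.kluld.vja.klip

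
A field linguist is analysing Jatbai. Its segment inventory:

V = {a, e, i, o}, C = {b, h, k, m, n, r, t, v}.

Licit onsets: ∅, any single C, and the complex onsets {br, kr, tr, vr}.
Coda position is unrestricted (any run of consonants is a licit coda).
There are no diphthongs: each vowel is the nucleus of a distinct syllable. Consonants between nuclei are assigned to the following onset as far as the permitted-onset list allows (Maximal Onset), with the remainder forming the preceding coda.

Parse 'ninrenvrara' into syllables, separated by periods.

Vowels present: i, e, a, a; each is a nucleus, giving 4 syllables.
σ1/σ2 boundary: cluster /nr/ — the longest permitted-onset suffix is /r/; onset = /r/, preceding coda = /n/.
σ2/σ3 boundary: /nvr/ splits as /n/ + /vr/ (/vr/ is the longest suffix that is a licit onset).
σ3/σ4 boundary: just /r/ — single C goes to the following onset.

nin.ren.vra.ra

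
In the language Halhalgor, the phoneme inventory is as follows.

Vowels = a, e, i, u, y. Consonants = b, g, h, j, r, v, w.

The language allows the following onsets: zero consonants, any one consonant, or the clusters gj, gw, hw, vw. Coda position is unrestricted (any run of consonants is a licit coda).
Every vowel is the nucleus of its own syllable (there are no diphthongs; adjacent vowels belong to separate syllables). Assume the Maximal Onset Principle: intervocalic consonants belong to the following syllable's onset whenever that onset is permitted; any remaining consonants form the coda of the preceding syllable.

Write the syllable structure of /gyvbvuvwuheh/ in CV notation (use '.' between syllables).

CVCC.CV.CCV.CVC

The vowels are y, u, u, e — 4 nuclei, so 4 syllables.
V1 /y/ – V2 /u/: /vbv/ — longest licit onset from the right is /v/, leaving /vb/ as coda.
V2 /u/ – V3 /u/: /vw/ — entire cluster is a permitted onset → onset /vw/, coda ∅.
V3 /u/ – V4 /e/: /h/ → onset of the next syllable (single consonants are always licit onsets).
So the parse is gyvb.vu.vwu.heh.
Mapping each syllable to C/V: /gyvb/ → CVCC, /vu/ → CV, /vwu/ → CCV, /heh/ → CVC.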